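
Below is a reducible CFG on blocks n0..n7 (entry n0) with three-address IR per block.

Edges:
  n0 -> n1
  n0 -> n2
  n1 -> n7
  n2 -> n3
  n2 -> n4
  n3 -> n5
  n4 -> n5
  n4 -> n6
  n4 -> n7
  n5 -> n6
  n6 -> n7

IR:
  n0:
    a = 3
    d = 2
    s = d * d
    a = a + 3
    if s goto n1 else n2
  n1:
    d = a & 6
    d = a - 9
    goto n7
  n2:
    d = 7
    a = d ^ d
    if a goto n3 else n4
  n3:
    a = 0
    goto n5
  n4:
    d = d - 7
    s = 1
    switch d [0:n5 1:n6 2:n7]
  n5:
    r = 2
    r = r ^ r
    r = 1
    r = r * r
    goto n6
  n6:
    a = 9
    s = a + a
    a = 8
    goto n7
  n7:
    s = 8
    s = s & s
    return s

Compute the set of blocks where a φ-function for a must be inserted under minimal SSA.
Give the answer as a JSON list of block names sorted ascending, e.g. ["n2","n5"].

idom tree: n1←n0 n2←n0 n3←n2 n4←n2 n5←n2 n6←n2 n7←n0
Join-block Dom:
  n5: preds {n3,n4}: {n0,n2,n3} ∩ {n0,n2,n4} = {n0,n2}; idom=n2
  n6: preds {n4,n5}: {n0,n2,n4} ∩ {n0,n2,n5} = {n0,n2}; idom=n2
  n7: preds {n1,n4,n6}: {n0,n1} ∩ {n0,n2,n4} ∩ {n0,n2,n6} = {n0}; idom=n0

DF derivation:
  join n5 pred n3: n3 stop@n2
  join n5 pred n4: n4 stop@n2
  join n6 pred n4: n4 stop@n2
  join n6 pred n5: n5 stop@n2
  join n7 pred n1: n1 stop@n0
  join n7 pred n4: n4→n2 stop@n0
  join n7 pred n6: n6→n2 stop@n0
  DF(n0)=∅
  DF(n1)={n7}
  DF(n2)={n7}
  DF(n3)={n5}
  DF(n4)={n5,n6,n7}
  DF(n5)={n6}
  DF(n6)={n7}
  DF(n7)=∅

φ for a: defs {n0,n2,n3,n6}
  DF⁺ = {n5,n6,n7}

Answer: ["n5", "n6", "n7"]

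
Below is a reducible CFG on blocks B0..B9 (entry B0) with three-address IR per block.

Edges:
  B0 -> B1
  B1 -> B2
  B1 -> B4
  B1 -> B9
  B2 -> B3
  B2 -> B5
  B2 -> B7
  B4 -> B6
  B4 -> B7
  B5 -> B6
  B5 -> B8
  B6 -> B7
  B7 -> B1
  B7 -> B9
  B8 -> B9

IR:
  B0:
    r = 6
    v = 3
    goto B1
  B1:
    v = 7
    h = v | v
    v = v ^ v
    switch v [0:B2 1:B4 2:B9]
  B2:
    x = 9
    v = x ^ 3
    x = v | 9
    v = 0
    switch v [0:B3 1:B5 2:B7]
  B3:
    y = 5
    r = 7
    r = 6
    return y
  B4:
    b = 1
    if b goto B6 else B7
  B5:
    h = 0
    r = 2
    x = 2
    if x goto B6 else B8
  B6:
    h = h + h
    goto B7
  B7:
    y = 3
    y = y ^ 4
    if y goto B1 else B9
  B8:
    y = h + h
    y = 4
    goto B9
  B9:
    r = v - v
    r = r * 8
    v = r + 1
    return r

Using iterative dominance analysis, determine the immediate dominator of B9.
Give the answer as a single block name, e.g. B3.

Answer: B1

Derivation:
idom tree: B1←B0 B2←B1 B3←B2 B4←B1 B5←B2 B6←B1 B7←B1 B8←B5 B9←B1
Dom at joins:
  B1: preds {B0,B7}: {B0} ∩ {B0,B1,B7} = {B0}; idom=B0
  B6: preds {B4,B5}: {B0,B1,B4} ∩ {B0,B1,B2,B5} = {B0,B1}; idom=B1
  B7: preds {B2,B4,B6}: {B0,B1,B2} ∩ {B0,B1,B4} ∩ {B0,B1,B6} = {B0,B1}; idom=B1
  B9: preds {B1,B7,B8}: {B0,B1} ∩ {B0,B1,B7} ∩ {B0,B1,B2,B5,B8} = {B0,B1}; idom=B1

idom(B9) = B1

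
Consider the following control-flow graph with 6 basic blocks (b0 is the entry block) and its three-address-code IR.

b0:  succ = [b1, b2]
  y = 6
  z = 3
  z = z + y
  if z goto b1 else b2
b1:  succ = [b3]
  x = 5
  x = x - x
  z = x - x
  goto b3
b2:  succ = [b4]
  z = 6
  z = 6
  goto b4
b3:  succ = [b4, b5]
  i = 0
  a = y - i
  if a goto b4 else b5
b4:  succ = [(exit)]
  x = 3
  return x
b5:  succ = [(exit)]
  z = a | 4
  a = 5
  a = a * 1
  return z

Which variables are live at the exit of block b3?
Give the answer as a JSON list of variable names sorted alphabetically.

def/use:
  b0 def {y,z} use ∅
  b1 def {x,z} use ∅
  b2 def {z} use ∅
  b3 def {a,i} use {y}
  b4 def {x} use ∅
  b5 def {a,z} use {a}

Backward fixpoint:
  b0: in=∅ out={y}
  b1: in={y} out={y}
  b2: in=∅ out=∅
  b3: in={y} out={a}
  b4: in=∅ out=∅
  b5: in={a} out=∅

live-out(b3) = ["a"]

Answer: ["a"]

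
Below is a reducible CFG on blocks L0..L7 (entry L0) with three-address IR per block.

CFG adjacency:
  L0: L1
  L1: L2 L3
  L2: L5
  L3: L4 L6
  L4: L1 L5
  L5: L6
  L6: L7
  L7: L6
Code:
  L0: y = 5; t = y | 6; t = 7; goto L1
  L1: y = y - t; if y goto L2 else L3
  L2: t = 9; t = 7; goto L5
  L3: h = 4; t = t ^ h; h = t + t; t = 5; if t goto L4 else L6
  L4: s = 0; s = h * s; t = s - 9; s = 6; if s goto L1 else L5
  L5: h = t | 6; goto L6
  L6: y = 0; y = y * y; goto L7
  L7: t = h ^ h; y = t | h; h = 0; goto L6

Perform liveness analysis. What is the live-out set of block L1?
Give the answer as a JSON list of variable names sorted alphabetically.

Block summaries:
  L0: {t,y} / ∅
  L1: {y} / {t,y}
  L2: {t} / ∅
  L3: {h,t} / {t}
  L4: {s,t} / {h}
  L5: {h} / {t}
  L6: {y} / ∅
  L7: {h,t,y} / {h}

Liveness:
  L0: in=∅ out={t,y}
  L1: in={t,y} out={t,y}
  L2: in=∅ out={t}
  L3: in={t,y} out={h,y}
  L4: in={h,y} out={t,y}
  L5: in={t} out={h}
  L6: in={h} out={h}
  L7: in={h} out={h}

live-out(L1) = ["t", "y"]

Answer: ["t", "y"]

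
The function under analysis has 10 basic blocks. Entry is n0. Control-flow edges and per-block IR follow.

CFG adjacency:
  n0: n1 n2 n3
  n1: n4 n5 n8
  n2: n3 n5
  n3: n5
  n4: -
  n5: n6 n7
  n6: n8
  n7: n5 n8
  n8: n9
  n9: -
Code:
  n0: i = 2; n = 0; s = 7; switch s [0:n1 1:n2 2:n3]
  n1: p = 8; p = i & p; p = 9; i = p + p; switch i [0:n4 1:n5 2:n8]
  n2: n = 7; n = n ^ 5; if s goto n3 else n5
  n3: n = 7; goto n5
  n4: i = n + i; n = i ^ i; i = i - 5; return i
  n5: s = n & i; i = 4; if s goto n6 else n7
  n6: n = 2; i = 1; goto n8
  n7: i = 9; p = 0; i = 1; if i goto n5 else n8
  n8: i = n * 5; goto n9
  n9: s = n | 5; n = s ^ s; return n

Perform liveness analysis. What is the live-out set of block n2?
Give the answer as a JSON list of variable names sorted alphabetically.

Answer: ["i", "n"]

Working:
def/use:
  n0: def={i,n,s} ue=∅
  n1: def={i,p} ue={i}
  n2: def={n} ue={s}
  n3: def={n} ue=∅
  n4: def={i,n} ue={i,n}
  n5: def={i,s} ue={i,n}
  n6: def={i,n} ue=∅
  n7: def={i,p} ue=∅
  n8: def={i} ue={n}
  n9: def={n,s} ue={n}

Liveness:
  live n0: ∅→{i,n,s}
  live n1: {i,n}→{i,n}
  live n2: {i,s}→{i,n}
  live n3: {i}→{i,n}
  live n4: {i,n}→∅
  live n5: {i,n}→{n}
  live n6: ∅→{n}
  live n7: {n}→{i,n}
  live n8: {n}→{n}
  live n9: {n}→∅

live-out(n2) = ["i", "n"]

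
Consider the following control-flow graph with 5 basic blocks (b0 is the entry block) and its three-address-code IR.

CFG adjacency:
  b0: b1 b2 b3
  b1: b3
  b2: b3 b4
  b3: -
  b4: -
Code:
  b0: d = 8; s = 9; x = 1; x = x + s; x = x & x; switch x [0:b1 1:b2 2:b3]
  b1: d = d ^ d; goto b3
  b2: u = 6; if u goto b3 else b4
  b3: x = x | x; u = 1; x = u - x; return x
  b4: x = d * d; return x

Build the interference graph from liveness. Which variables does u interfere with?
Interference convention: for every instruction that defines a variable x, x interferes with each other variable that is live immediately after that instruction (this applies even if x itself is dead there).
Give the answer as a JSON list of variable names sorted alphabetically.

Per-block:
  b0: def={d,s,x} ue=∅
  b1: def={d} ue={d}
  b2: def={u} ue=∅
  b3: def={u,x} ue={x}
  b4: def={x} ue={d}

Live sets:
  b0 li=∅ lo={d,x}
  b1 li={d,x} lo={x}
  b2 li={d,x} lo={d,x}
  b3 li={x} lo=∅
  b4 li={d} lo=∅

Interfere edges:
  d↔{s,u,x}
  s↔{d,x}
  u↔{d,x}
  x↔{d,s,u}

N(u) = ["d", "x"]

Answer: ["d", "x"]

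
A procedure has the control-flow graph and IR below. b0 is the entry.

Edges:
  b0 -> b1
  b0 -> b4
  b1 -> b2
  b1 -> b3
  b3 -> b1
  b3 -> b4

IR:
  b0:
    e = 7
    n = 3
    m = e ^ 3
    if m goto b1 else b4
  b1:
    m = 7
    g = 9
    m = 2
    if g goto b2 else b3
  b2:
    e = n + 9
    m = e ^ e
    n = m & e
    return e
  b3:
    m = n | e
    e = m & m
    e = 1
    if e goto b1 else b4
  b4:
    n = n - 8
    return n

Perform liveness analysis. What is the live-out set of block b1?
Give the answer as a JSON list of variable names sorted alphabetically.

def/use:
  b0: {e,m,n} / ∅
  b1: {g,m} / ∅
  b2: {e,m,n} / {n}
  b3: {e,m} / {e,n}
  b4: {n} / {n}

Live sets:
  b0 li=∅ lo={e,n}
  b1 li={e,n} lo={e,n}
  b2 li={n} lo=∅
  b3 li={e,n} lo={e,n}
  b4 li={n} lo=∅

live-out(b1) = ["e", "n"]

Answer: ["e", "n"]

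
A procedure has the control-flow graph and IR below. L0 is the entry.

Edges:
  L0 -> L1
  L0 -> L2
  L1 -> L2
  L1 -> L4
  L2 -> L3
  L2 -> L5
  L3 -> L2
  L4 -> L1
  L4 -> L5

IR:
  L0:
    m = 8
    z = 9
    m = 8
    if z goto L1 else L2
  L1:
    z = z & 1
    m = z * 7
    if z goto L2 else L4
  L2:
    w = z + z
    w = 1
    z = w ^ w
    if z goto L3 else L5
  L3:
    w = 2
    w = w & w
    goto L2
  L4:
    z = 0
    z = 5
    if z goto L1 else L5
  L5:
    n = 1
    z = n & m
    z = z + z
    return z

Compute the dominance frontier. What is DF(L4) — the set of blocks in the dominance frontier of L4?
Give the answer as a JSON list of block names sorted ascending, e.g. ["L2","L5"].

Answer: ["L1", "L5"]

Derivation:
idom tree: L1←L0 L2←L0 L3←L2 L4←L1 L5←L0
Dom at joins:
  L1: preds {L0,L4}: {L0} ∩ {L0,L1,L4} = {L0}; idom=L0
  L2: preds {L0,L1,L3}: {L0} ∩ {L0,L1} ∩ {L0,L2,L3} = {L0}; idom=L0
  L5: preds {L2,L4}: {L0,L2} ∩ {L0,L1,L4} = {L0}; idom=L0

DF walk-up:
  L1←L0: walk · to L0
  L1←L4: walk L4→L1 to L0
  L2←L0: walk · to L0
  L2←L1: walk L1 to L0
  L2←L3: walk L3→L2 to L0
  L5←L2: walk L2 to L0
  L5←L4: walk L4→L1 to L0
  DF(L0)=∅
  DF(L1)={L1,L2,L5}
  DF(L2)={L2,L5}
  DF(L3)={L2}
  DF(L4)={L1,L5}
  DF(L5)=∅

DF(L4) = ["L1", "L5"]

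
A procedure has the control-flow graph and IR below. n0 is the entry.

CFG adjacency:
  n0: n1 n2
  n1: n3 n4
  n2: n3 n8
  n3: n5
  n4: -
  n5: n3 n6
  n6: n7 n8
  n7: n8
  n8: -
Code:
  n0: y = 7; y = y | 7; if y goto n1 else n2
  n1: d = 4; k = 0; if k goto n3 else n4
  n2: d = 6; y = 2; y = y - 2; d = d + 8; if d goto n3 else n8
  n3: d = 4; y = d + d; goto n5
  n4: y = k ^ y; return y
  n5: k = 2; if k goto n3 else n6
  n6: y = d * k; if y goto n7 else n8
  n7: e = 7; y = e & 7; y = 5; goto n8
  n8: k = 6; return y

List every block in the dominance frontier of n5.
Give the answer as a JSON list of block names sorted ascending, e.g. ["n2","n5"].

idom tree: n1←n0 n2←n0 n3←n0 n4←n1 n5←n3 n6←n5 n7←n6 n8←n0
Join-block Dom:
  n3: preds {n1,n2,n5}: {n0,n1} ∩ {n0,n2} ∩ {n0,n3,n5} = {n0}; idom=n0
  n8: preds {n2,n6,n7}: {n0,n2} ∩ {n0,n3,n5,n6} ∩ {n0,n3,n5,n6,n7} = {n0}; idom=n0

DF derivation:
  n3←n1: walk n1 to n0
  n3←n2: walk n2 to n0
  n3←n5: walk n5→n3 to n0
  n8←n2: walk n2 to n0
  n8←n6: walk n6→n5→n3 to n0
  n8←n7: walk n7→n6→n5→n3 to n0
  DF(n0)=∅
  DF(n1)={n3}
  DF(n2)={n3,n8}
  DF(n3)={n3,n8}
  DF(n4)=∅
  DF(n5)={n3,n8}
  DF(n6)={n8}
  DF(n7)={n8}
  DF(n8)=∅

DF(n5) = ["n3", "n8"]

Answer: ["n3", "n8"]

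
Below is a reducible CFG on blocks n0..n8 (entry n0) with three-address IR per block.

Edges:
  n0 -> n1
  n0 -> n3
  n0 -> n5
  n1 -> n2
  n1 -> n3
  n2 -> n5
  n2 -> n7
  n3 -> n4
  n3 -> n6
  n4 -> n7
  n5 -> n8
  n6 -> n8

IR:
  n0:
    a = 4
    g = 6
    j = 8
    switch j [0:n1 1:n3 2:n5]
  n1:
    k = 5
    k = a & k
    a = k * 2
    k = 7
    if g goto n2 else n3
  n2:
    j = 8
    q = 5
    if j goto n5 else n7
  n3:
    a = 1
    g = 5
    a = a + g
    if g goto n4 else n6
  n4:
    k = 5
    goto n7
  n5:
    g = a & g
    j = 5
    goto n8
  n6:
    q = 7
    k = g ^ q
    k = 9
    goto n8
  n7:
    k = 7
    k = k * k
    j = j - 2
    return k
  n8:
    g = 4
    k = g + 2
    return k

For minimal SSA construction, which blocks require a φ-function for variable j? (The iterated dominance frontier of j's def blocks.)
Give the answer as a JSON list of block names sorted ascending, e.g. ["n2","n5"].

idom tree: n1←n0 n2←n1 n3←n0 n4←n3 n5←n0 n6←n3 n7←n0 n8←n0
Dom at joins:
  n3: preds {n0,n1}: {n0} ∩ {n0,n1} = {n0}; idom=n0
  n5: preds {n0,n2}: {n0} ∩ {n0,n1,n2} = {n0}; idom=n0
  n7: preds {n2,n4}: {n0,n1,n2} ∩ {n0,n3,n4} = {n0}; idom=n0
  n8: preds {n5,n6}: {n0,n5} ∩ {n0,n3,n6} = {n0}; idom=n0

DF derivation:
  n3←n0: walk · to n0
  n3←n1: walk n1 to n0
  n5←n0: walk · to n0
  n5←n2: walk n2→n1 to n0
  n7←n2: walk n2→n1 to n0
  n7←n4: walk n4→n3 to n0
  n8←n5: walk n5 to n0
  n8←n6: walk n6→n3 to n0
  n0: DF=∅
  n1: DF={n3,n5,n7}
  n2: DF={n5,n7}
  n3: DF={n7,n8}
  n4: DF={n7}
  n5: DF={n8}
  n6: DF={n8}
  n7: DF=∅
  n8: DF=∅

φ for j: defs {n0,n2,n5,n7}
  DF⁺ = {n5,n7,n8}

Answer: ["n5", "n7", "n8"]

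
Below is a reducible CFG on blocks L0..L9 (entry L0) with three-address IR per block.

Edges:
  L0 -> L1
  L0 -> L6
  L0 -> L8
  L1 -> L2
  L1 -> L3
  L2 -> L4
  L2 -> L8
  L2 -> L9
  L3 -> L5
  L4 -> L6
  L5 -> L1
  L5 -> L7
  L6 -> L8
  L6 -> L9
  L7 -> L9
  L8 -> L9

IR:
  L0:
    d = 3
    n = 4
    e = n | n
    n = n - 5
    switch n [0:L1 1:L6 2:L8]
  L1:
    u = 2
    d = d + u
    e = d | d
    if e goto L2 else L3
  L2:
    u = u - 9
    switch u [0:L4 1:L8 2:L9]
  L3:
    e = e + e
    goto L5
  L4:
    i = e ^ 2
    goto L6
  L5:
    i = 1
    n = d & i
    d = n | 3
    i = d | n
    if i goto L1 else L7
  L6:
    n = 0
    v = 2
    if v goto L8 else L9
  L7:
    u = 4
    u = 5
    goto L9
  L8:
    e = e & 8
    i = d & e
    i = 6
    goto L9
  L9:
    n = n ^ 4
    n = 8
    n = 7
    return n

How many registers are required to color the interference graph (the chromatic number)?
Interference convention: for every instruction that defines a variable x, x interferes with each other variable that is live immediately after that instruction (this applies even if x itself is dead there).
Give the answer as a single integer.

Answer: 4

Analysis:
def/use:
  L0: def={d,e,n} ue=∅
  L1: def={d,e,u} ue={d}
  L2: def={u} ue={u}
  L3: def={e} ue={e}
  L4: def={i} ue={e}
  L5: def={d,i,n} ue={d}
  L6: def={n,v} ue=∅
  L7: def={u} ue=∅
  L8: def={e,i} ue={d,e}
  L9: def={n} ue={n}

Live sets:
  L0 li=∅ lo={d,e,n}
  L1 li={d,n} lo={d,e,n,u}
  L2 li={d,e,n,u} lo={d,e,n}
  L3 li={d,e} lo={d}
  L4 li={d,e} lo={d,e}
  L5 li={d} lo={d,n}
  L6 li={d,e} lo={d,e,n}
  L7 li={n} lo={n}
  L8 li={d,e,n} lo={n}
  L9 li={n} lo=∅

Interference:
  d↔{e,i,n,u,v}
  e↔{d,i,n,u,v}
  i↔{d,e,n}
  n↔{d,e,i,u,v}
  u↔{d,e,n}
  v↔{d,e,n}

Registers:
  clique {d,e,i,n} ⇒ need ≥ 4
  assign d→c0 e→c1 i→c3 n→c2 u→c3 v→c3 — no edge inside a register ⇒ χ ≤ 4
  χ = 4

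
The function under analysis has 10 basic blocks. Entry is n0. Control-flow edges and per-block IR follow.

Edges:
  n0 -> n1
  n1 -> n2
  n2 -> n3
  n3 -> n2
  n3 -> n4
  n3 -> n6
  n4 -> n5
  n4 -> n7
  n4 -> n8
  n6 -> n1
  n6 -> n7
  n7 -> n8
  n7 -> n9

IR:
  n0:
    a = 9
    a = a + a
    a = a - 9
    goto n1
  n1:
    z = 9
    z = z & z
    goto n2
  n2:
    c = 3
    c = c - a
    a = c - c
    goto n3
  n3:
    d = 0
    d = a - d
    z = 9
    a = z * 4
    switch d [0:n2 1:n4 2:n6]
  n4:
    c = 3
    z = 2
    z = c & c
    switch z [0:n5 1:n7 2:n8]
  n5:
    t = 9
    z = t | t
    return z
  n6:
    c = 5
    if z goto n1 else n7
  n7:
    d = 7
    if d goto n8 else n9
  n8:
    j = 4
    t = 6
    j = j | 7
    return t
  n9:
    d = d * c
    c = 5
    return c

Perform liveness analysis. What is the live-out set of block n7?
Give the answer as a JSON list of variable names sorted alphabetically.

Block summaries:
  n0: {a} / ∅
  n1: {z} / ∅
  n2: {a,c} / {a}
  n3: {a,d,z} / {a}
  n4: {c,z} / ∅
  n5: {t,z} / ∅
  n6: {c} / {z}
  n7: {d} / ∅
  n8: {j,t} / ∅
  n9: {c,d} / {c,d}

Liveness:
  n0 li=∅ lo={a}
  n1 li={a} lo={a}
  n2 li={a} lo={a}
  n3 li={a} lo={a,z}
  n4 li=∅ lo={c}
  n5 li=∅ lo=∅
  n6 li={a,z} lo={a,c}
  n7 li={c} lo={c,d}
  n8 li=∅ lo=∅
  n9 li={c,d} lo=∅

live-out(n7) = ["c", "d"]

Answer: ["c", "d"]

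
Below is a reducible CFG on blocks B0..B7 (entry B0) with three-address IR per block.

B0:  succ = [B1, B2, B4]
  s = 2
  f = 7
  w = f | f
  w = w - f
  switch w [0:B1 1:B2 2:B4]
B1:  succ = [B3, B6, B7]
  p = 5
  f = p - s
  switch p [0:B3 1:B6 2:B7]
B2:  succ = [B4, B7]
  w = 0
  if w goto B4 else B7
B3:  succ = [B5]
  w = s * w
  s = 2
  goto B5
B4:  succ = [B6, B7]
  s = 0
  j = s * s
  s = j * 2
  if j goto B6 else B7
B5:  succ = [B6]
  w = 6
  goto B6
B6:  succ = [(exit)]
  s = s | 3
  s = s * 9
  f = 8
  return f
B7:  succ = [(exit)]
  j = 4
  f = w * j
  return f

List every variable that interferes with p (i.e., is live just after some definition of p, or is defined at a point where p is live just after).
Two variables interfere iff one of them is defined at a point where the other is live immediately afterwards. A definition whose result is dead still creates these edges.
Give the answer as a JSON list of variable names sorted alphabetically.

Answer: ["f", "s", "w"]

Derivation:
Block summaries:
  B0: {f,s,w} / ∅
  B1: {f,p} / {s}
  B2: {w} / ∅
  B3: {s,w} / {s,w}
  B4: {j,s} / ∅
  B5: {w} / ∅
  B6: {f,s} / {s}
  B7: {f,j} / {w}

Liveness:
  live B0: ∅→{s,w}
  live B1: {s,w}→{s,w}
  live B2: ∅→{w}
  live B3: {s,w}→{s}
  live B4: {w}→{s,w}
  live B5: {s}→{s}
  live B6: {s}→∅
  live B7: {w}→∅

Conflict graph:
  f↔{p,s,w}
  j↔{s,w}
  p↔{f,s,w}
  s↔{f,j,p,w}
  w↔{f,j,p,s}

N(p) = ["f", "s", "w"]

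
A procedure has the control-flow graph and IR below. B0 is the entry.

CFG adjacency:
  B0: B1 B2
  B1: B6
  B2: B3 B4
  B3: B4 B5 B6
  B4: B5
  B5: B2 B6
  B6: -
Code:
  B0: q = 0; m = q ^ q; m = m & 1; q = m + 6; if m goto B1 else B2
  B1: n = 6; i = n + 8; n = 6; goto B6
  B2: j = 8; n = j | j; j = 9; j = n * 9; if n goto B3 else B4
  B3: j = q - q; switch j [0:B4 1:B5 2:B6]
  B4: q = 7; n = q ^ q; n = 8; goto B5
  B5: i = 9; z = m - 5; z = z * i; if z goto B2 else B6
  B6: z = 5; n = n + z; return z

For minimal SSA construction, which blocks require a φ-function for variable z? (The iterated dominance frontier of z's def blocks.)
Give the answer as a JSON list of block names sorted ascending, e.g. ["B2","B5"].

idom tree: B1←B0 B2←B0 B3←B2 B4←B2 B5←B2 B6←B0
Join-block Dom:
  B2: preds {B0,B5}: {B0} ∩ {B0,B2,B5} = {B0}; idom=B0
  B4: preds {B2,B3}: {B0,B2} ∩ {B0,B2,B3} = {B0,B2}; idom=B2
  B5: preds {B3,B4}: {B0,B2,B3} ∩ {B0,B2,B4} = {B0,B2}; idom=B2
  B6: preds {B1,B3,B5}: {B0,B1} ∩ {B0,B2,B3} ∩ {B0,B2,B5} = {B0}; idom=B0

Frontier:
  join B2 pred B0: · stop@B0
  join B2 pred B5: B5→B2 stop@B0
  join B4 pred B2: · stop@B2
  join B4 pred B3: B3 stop@B2
  join B5 pred B3: B3 stop@B2
  join B5 pred B4: B4 stop@B2
  join B6 pred B1: B1 stop@B0
  join B6 pred B3: B3→B2 stop@B0
  join B6 pred B5: B5→B2 stop@B0
  B0 → ∅
  B1 → {B6}
  B2 → {B2,B6}
  B3 → {B4,B5,B6}
  B4 → {B5}
  B5 → {B2,B6}
  B6 → ∅

φ for z: defs {B5,B6}
  DF⁺ = {B2,B6}

Answer: ["B2", "B6"]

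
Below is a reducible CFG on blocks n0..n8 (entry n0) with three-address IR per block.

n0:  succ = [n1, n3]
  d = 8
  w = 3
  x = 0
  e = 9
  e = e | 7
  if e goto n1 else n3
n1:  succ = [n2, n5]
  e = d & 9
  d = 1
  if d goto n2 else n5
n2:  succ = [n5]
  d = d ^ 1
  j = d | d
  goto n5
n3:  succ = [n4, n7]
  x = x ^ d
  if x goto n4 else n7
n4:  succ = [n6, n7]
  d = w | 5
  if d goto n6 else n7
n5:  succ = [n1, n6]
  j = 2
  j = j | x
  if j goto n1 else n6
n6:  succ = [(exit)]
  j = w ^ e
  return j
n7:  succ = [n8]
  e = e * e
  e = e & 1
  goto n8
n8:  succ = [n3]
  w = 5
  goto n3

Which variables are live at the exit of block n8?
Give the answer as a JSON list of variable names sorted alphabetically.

Answer: ["d", "e", "w", "x"]

Analysis:
Block summaries:
  n0: {d,e,w,x} / ∅
  n1: {d,e} / {d}
  n2: {d,j} / {d}
  n3: {x} / {d,x}
  n4: {d} / {w}
  n5: {j} / {x}
  n6: {j} / {e,w}
  n7: {e} / {e}
  n8: {w} / ∅

Live sets:
  live n0: ∅→{d,e,w,x}
  live n1: {d,w,x}→{d,e,w,x}
  live n2: {d,e,w,x}→{d,e,w,x}
  live n3: {d,e,w,x}→{d,e,w,x}
  live n4: {e,w,x}→{d,e,w,x}
  live n5: {d,e,w,x}→{d,e,w,x}
  live n6: {e,w}→∅
  live n7: {d,e,x}→{d,e,x}
  live n8: {d,e,x}→{d,e,w,x}

live-out(n8) = ["d", "e", "w", "x"]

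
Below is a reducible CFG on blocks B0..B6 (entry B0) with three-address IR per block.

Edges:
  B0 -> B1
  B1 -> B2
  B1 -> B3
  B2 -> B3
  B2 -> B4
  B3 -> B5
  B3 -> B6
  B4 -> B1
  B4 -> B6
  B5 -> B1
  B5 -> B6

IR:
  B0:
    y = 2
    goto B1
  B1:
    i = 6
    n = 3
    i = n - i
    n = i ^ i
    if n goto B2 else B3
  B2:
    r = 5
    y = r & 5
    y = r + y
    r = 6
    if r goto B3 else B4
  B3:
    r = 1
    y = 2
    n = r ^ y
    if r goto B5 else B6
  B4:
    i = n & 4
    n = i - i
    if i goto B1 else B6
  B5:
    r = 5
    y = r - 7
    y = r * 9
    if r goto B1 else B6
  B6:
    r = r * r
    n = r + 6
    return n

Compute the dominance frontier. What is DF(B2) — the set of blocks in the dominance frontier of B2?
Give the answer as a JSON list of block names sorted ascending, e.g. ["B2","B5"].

Answer: ["B1", "B3", "B6"]

Derivation:
idom tree: B1←B0 B2←B1 B3←B1 B4←B2 B5←B3 B6←B1
Dom at joins:
  B1: preds {B0,B4,B5}: {B0} ∩ {B0,B1,B2,B4} ∩ {B0,B1,B3,B5} = {B0}; idom=B0
  B3: preds {B1,B2}: {B0,B1} ∩ {B0,B1,B2} = {B0,B1}; idom=B1
  B6: preds {B3,B4,B5}: {B0,B1,B3} ∩ {B0,B1,B2,B4} ∩ {B0,B1,B3,B5} = {B0,B1}; idom=B1

Frontier:
  join B1 pred B0: · stop@B0
  join B1 pred B4: B4→B2→B1 stop@B0
  join B1 pred B5: B5→B3→B1 stop@B0
  join B3 pred B1: · stop@B1
  join B3 pred B2: B2 stop@B1
  join B6 pred B3: B3 stop@B1
  join B6 pred B4: B4→B2 stop@B1
  join B6 pred B5: B5→B3 stop@B1
  B0 → ∅
  B1 → {B1}
  B2 → {B1,B3,B6}
  B3 → {B1,B6}
  B4 → {B1,B6}
  B5 → {B1,B6}
  B6 → ∅

DF(B2) = ["B1", "B3", "B6"]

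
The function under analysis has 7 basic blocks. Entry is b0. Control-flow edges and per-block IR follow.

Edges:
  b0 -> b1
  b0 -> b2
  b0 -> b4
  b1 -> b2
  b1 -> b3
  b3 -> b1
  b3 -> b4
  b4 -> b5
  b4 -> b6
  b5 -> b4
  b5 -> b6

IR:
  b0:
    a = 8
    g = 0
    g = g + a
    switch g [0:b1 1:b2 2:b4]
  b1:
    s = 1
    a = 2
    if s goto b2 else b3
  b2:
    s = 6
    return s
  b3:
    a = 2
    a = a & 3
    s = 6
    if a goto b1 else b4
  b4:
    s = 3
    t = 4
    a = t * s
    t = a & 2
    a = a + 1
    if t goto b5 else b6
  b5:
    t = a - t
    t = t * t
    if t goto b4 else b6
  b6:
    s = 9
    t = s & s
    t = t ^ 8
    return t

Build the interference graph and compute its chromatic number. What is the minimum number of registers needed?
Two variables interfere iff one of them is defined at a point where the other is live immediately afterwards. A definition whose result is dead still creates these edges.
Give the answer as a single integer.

Answer: 3

Working:
Block summaries:
  b0: def={a,g} ue=∅
  b1: def={a,s} ue=∅
  b2: def={s} ue=∅
  b3: def={a,s} ue=∅
  b4: def={a,s,t} ue=∅
  b5: def={t} ue={a,t}
  b6: def={s,t} ue=∅

Liveness:
  b0 li=∅ lo=∅
  b1 li=∅ lo=∅
  b2 li=∅ lo=∅
  b3 li=∅ lo=∅
  b4 li=∅ lo={a,t}
  b5 li={a,t} lo=∅
  b6 li=∅ lo=∅

Conflict graph:
  a — {g,s,t}
  g — {a}
  s — {a,t}
  t — {a,s}

Colouring:
  lower bound: {a,s,t} mutually conflict ⇒ χ ≥ 3
  assign a→r0 g→r1 s→r1 t→r2 — no edge inside a register ⇒ χ ≤ 3
  χ = 3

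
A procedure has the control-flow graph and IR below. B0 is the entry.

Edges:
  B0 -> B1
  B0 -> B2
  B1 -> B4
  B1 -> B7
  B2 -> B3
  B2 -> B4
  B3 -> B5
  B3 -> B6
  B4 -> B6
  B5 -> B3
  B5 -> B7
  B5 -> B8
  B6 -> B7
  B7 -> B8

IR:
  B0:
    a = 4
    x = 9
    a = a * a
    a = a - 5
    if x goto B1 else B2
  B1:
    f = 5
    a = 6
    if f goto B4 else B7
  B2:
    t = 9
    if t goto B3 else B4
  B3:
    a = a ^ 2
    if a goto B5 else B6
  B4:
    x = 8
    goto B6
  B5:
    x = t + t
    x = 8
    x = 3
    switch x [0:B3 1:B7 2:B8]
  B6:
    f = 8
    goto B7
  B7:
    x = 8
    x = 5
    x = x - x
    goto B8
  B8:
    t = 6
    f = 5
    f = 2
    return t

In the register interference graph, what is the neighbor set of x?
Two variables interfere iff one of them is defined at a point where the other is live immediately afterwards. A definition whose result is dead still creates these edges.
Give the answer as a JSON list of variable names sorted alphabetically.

def/use:
  B0: {a,x} / ∅
  B1: {a,f} / ∅
  B2: {t} / ∅
  B3: {a} / {a}
  B4: {x} / ∅
  B5: {x} / {t}
  B6: {f} / ∅
  B7: {x} / ∅
  B8: {f,t} / ∅

Live sets:
  B0: in=∅ out={a}
  B1: in=∅ out=∅
  B2: in={a} out={a,t}
  B3: in={a,t} out={a,t}
  B4: in=∅ out=∅
  B5: in={a,t} out={a,t}
  B6: in=∅ out=∅
  B7: in=∅ out=∅
  B8: in=∅ out=∅

Conflict graph:
  a: {f,t,x}
  f: {a,t}
  t: {a,f,x}
  x: {a,t}

N(x) = ["a", "t"]

Answer: ["a", "t"]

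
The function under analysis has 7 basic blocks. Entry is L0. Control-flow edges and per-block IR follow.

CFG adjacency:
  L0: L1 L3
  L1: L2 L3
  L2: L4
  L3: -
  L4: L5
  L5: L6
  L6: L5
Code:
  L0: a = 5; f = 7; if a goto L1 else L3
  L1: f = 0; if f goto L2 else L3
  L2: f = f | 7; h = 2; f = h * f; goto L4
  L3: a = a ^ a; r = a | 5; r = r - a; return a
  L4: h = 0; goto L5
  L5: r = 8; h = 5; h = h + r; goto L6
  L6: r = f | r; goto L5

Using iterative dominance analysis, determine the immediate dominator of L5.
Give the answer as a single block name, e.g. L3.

idom tree: L1←L0 L2←L1 L3←L0 L4←L2 L5←L4 L6←L5
Dom∩ at merges:
  L3: preds {L0,L1}: {L0} ∩ {L0,L1} = {L0}; idom=L0
  L5: preds {L4,L6}: {L0,L1,L2,L4} ∩ {L0,L1,L2,L4,L5,L6} = {L0,L1,L2,L4}; idom=L4

idom(L5) = L4

Answer: L4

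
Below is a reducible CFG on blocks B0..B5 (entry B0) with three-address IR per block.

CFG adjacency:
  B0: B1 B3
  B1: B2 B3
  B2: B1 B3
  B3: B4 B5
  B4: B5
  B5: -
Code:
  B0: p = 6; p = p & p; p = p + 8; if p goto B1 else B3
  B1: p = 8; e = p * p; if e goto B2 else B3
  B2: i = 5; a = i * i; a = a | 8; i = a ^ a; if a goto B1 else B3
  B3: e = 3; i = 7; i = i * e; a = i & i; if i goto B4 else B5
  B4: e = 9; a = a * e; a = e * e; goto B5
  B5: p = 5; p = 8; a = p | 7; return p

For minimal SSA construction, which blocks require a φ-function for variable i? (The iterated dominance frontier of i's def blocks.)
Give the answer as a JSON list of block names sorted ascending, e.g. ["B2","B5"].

Answer: ["B1", "B3"]

Derivation:
idom tree: B1←B0 B2←B1 B3←B0 B4←B3 B5←B3
Dom at joins:
  B1: preds {B0,B2}: {B0} ∩ {B0,B1,B2} = {B0}; idom=B0
  B3: preds {B0,B1,B2}: {B0} ∩ {B0,B1} ∩ {B0,B1,B2} = {B0}; idom=B0
  B5: preds {B3,B4}: {B0,B3} ∩ {B0,B3,B4} = {B0,B3}; idom=B3

DF walk-up:
  B1←B0: walk · to B0
  B1←B2: walk B2→B1 to B0
  B3←B0: walk · to B0
  B3←B1: walk B1 to B0
  B3←B2: walk B2→B1 to B0
  B5←B3: walk · to B3
  B5←B4: walk B4 to B3
  B0 → ∅
  B1 → {B1,B3}
  B2 → {B1,B3}
  B3 → ∅
  B4 → {B5}
  B5 → ∅

φ for i: defs {B2,B3}
  DF⁺ = {B1,B3}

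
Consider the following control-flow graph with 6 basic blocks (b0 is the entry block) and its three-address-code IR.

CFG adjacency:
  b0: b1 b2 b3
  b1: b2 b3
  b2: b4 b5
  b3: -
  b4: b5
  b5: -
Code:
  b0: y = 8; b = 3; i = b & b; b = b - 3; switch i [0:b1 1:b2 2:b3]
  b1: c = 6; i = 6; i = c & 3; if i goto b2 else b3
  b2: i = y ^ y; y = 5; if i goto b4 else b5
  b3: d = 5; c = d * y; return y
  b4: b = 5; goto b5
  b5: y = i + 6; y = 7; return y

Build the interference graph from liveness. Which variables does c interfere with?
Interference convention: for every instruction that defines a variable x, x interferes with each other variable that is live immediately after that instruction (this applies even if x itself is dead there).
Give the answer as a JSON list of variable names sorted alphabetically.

def/use:
  b0: {b,i,y} / ∅
  b1: {c,i} / ∅
  b2: {i,y} / {y}
  b3: {c,d} / {y}
  b4: {b} / ∅
  b5: {y} / {i}

Live sets:
  b0 li=∅ lo={y}
  b1 li={y} lo={y}
  b2 li={y} lo={i}
  b3 li={y} lo=∅
  b4 li={i} lo={i}
  b5 li={i} lo=∅

Interfere edges:
  b↔{i,y}
  c↔{i,y}
  d↔{y}
  i↔{b,c,y}
  y↔{b,c,d,i}

N(c) = ["i", "y"]

Answer: ["i", "y"]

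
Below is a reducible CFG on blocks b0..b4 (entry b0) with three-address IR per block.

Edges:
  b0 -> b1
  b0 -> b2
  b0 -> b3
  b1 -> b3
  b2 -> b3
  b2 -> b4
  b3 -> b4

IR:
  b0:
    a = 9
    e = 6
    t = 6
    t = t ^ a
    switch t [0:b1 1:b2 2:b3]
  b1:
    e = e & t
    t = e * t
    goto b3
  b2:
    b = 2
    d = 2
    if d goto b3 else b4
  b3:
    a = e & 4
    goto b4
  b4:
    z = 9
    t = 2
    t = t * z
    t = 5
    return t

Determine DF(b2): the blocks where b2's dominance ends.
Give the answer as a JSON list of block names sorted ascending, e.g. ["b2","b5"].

Answer: ["b3", "b4"]

Analysis:
idom tree: b1←b0 b2←b0 b3←b0 b4←b0
Dom at joins:
  b3: preds {b0,b1,b2}: {b0} ∩ {b0,b1} ∩ {b0,b2} = {b0}; idom=b0
  b4: preds {b2,b3}: {b0,b2} ∩ {b0,b3} = {b0}; idom=b0

DF walk-up:
  join b3 pred b0: · stop@b0
  join b3 pred b1: b1 stop@b0
  join b3 pred b2: b2 stop@b0
  join b4 pred b2: b2 stop@b0
  join b4 pred b3: b3 stop@b0
  DF(b0)=∅
  DF(b1)={b3}
  DF(b2)={b3,b4}
  DF(b3)={b4}
  DF(b4)=∅

DF(b2) = ["b3", "b4"]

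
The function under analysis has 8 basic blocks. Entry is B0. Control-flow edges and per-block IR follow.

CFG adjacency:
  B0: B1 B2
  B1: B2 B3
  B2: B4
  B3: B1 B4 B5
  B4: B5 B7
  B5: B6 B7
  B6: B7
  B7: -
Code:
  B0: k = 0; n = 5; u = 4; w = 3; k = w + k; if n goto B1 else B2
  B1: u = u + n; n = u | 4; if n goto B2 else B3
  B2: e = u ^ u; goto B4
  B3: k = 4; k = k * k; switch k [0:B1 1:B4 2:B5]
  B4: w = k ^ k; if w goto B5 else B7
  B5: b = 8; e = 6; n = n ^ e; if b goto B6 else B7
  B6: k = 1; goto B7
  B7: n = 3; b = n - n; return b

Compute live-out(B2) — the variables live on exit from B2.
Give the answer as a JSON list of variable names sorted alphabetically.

Block summaries:
  B0 def {k,n,u,w} use ∅
  B1 def {n,u} use {n,u}
  B2 def {e} use {u}
  B3 def {k} use ∅
  B4 def {w} use {k}
  B5 def {b,e,n} use {n}
  B6 def {k} use ∅
  B7 def {b,n} use ∅

Backward fixpoint:
  B0: in=∅ out={k,n,u}
  B1: in={k,n,u} out={k,n,u}
  B2: in={k,n,u} out={k,n}
  B3: in={n,u} out={k,n,u}
  B4: in={k,n} out={n}
  B5: in={n} out=∅
  B6: in=∅ out=∅
  B7: in=∅ out=∅

live-out(B2) = ["k", "n"]

Answer: ["k", "n"]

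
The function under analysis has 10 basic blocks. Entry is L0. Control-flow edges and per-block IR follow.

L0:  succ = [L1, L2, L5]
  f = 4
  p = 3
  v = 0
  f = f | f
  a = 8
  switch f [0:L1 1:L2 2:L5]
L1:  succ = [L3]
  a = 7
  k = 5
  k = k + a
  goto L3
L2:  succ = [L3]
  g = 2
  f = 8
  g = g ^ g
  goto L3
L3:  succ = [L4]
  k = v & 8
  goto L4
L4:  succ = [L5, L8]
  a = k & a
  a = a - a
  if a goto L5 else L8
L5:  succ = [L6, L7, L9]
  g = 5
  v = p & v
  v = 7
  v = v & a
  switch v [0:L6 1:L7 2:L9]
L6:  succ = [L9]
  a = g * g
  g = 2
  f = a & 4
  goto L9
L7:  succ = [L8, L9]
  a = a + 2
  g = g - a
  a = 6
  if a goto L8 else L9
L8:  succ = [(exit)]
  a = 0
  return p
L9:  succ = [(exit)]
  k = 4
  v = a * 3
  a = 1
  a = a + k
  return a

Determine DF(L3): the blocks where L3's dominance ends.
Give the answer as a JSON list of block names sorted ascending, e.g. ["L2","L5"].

idom tree: L1←L0 L2←L0 L3←L0 L4←L3 L5←L0 L6←L5 L7←L5 L8←L0 L9←L5
Dom at joins:
  L3: preds {L1,L2}: {L0,L1} ∩ {L0,L2} = {L0}; idom=L0
  L5: preds {L0,L4}: {L0} ∩ {L0,L3,L4} = {L0}; idom=L0
  L8: preds {L4,L7}: {L0,L3,L4} ∩ {L0,L5,L7} = {L0}; idom=L0
  L9: preds {L5,L6,L7}: {L0,L5} ∩ {L0,L5,L6} ∩ {L0,L5,L7} = {L0,L5}; idom=L5

DF walk-up:
  join L3 pred L1: L1 stop@L0
  join L3 pred L2: L2 stop@L0
  join L5 pred L0: · stop@L0
  join L5 pred L4: L4→L3 stop@L0
  join L8 pred L4: L4→L3 stop@L0
  join L8 pred L7: L7→L5 stop@L0
  join L9 pred L5: · stop@L5
  join L9 pred L6: L6 stop@L5
  join L9 pred L7: L7 stop@L5
  L0 → ∅
  L1 → {L3}
  L2 → {L3}
  L3 → {L5,L8}
  L4 → {L5,L8}
  L5 → {L8}
  L6 → {L9}
  L7 → {L8,L9}
  L8 → ∅
  L9 → ∅

DF(L3) = ["L5", "L8"]

Answer: ["L5", "L8"]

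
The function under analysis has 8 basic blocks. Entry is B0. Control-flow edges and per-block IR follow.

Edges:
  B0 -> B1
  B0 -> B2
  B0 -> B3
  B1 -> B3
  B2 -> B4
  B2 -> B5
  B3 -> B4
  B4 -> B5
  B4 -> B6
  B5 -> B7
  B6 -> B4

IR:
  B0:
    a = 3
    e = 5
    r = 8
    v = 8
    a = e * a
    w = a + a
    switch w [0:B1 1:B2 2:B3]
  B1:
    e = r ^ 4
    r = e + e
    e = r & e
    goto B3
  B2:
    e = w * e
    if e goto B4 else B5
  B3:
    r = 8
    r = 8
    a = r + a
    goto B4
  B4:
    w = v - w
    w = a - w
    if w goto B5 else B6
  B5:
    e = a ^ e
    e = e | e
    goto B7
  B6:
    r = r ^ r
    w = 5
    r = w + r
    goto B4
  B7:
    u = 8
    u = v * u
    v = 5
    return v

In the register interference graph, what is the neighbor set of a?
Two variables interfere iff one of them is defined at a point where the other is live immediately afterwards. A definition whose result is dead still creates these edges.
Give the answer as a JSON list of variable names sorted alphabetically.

Answer: ["e", "r", "v", "w"]

Working:
def/use:
  B0 def {a,e,r,v,w} use ∅
  B1 def {e,r} use {r}
  B2 def {e} use {e,w}
  B3 def {a,r} use {a}
  B4 def {w} use {a,v,w}
  B5 def {e} use {a,e}
  B6 def {r,w} use {r}
  B7 def {u,v} use {v}

Backward fixpoint:
  live B0: ∅→{a,e,r,v,w}
  live B1: {a,r,v,w}→{a,e,v,w}
  live B2: {a,e,r,v,w}→{a,e,r,v,w}
  live B3: {a,e,v,w}→{a,e,r,v,w}
  live B4: {a,e,r,v,w}→{a,e,r,v}
  live B5: {a,e,v}→{v}
  live B6: {a,e,r,v}→{a,e,r,v,w}
  live B7: {v}→∅

Interference:
  a↔{e,r,v,w}
  e↔{a,r,v,w}
  r↔{a,e,v,w}
  u↔{v}
  v↔{a,e,r,u,w}
  w↔{a,e,r,v}

N(a) = ["e", "r", "v", "w"]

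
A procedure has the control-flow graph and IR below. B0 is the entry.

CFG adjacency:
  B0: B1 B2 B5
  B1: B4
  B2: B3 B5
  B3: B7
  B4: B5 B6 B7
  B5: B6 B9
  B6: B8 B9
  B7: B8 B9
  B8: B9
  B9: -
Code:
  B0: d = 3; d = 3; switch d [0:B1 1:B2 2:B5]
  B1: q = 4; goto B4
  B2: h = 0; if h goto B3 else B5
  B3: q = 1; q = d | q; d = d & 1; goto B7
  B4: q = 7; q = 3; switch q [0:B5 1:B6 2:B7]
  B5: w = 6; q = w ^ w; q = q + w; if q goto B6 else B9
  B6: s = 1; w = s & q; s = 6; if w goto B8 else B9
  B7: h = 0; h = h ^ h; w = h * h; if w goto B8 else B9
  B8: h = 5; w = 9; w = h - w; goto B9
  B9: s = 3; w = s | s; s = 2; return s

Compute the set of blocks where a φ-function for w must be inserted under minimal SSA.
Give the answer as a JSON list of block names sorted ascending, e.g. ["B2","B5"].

idom tree: B1←B0 B2←B0 B3←B2 B4←B1 B5←B0 B6←B0 B7←B0 B8←B0 B9←B0
Join-block Dom:
  B5: preds {B0,B2,B4}: {B0} ∩ {B0,B2} ∩ {B0,B1,B4} = {B0}; idom=B0
  B6: preds {B4,B5}: {B0,B1,B4} ∩ {B0,B5} = {B0}; idom=B0
  B7: preds {B3,B4}: {B0,B2,B3} ∩ {B0,B1,B4} = {B0}; idom=B0
  B8: preds {B6,B7}: {B0,B6} ∩ {B0,B7} = {B0}; idom=B0
  B9: preds {B5,B6,B7,B8}: {B0,B5} ∩ {B0,B6} ∩ {B0,B7} ∩ {B0,B8} = {B0}; idom=B0

DF derivation:
  B5←B0: walk · to B0
  B5←B2: walk B2 to B0
  B5←B4: walk B4→B1 to B0
  B6←B4: walk B4→B1 to B0
  B6←B5: walk B5 to B0
  B7←B3: walk B3→B2 to B0
  B7←B4: walk B4→B1 to B0
  B8←B6: walk B6 to B0
  B8←B7: walk B7 to B0
  B9←B5: walk B5 to B0
  B9←B6: walk B6 to B0
  B9←B7: walk B7 to B0
  B9←B8: walk B8 to B0
  B0: DF=∅
  B1: DF={B5,B6,B7}
  B2: DF={B5,B7}
  B3: DF={B7}
  B4: DF={B5,B6,B7}
  B5: DF={B6,B9}
  B6: DF={B8,B9}
  B7: DF={B8,B9}
  B8: DF={B9}
  B9: DF=∅

φ for w: defs {B5,B6,B7,B8,B9}
  DF⁺ = {B6,B8,B9}

Answer: ["B6", "B8", "B9"]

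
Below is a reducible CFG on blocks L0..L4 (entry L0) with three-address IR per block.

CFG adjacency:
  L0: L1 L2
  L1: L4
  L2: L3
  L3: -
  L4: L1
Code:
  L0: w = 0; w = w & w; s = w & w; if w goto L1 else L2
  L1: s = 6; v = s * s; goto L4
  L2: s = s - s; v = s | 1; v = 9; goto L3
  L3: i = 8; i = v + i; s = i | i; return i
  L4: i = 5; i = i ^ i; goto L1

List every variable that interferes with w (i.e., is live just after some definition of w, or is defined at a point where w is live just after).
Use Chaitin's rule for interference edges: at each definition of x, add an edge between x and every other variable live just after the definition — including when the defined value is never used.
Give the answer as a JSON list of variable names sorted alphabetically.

def/use:
  L0: def={s,w} ue=∅
  L1: def={s,v} ue=∅
  L2: def={s,v} ue={s}
  L3: def={i,s} ue={v}
  L4: def={i} ue=∅

Live sets:
  live L0: ∅→{s}
  live L1: ∅→∅
  live L2: {s}→{v}
  live L3: {v}→∅
  live L4: ∅→∅

Interfere edges:
  i — {s,v}
  s — {i,w}
  v — {i}
  w — {s}

N(w) = ["s"]

Answer: ["s"]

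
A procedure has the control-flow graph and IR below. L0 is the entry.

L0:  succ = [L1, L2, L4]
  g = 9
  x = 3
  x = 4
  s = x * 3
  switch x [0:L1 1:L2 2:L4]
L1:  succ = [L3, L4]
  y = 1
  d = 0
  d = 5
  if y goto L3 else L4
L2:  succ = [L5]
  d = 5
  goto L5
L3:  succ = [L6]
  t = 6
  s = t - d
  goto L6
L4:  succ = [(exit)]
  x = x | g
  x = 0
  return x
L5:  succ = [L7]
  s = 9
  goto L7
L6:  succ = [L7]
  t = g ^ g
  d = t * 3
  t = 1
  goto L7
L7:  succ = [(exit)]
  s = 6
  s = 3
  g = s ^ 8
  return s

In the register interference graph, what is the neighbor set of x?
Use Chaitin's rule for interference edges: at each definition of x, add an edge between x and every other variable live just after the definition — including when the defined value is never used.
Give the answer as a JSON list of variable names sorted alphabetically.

Answer: ["d", "g", "s", "y"]

Working:
Block summaries:
  L0: def={g,s,x} ue=∅
  L1: def={d,y} ue=∅
  L2: def={d} ue=∅
  L3: def={s,t} ue={d}
  L4: def={x} ue={g,x}
  L5: def={s} ue=∅
  L6: def={d,t} ue={g}
  L7: def={g,s} ue=∅

Live sets:
  L0 li=∅ lo={g,x}
  L1 li={g,x} lo={d,g,x}
  L2 li=∅ lo=∅
  L3 li={d,g} lo={g}
  L4 li={g,x} lo=∅
  L5 li=∅ lo=∅
  L6 li={g} lo=∅
  L7 li=∅ lo=∅

Interference:
  d: {g,t,x,y}
  g: {d,s,t,x,y}
  s: {g,x}
  t: {d,g}
  x: {d,g,s,y}
  y: {d,g,x}

N(x) = ["d", "g", "s", "y"]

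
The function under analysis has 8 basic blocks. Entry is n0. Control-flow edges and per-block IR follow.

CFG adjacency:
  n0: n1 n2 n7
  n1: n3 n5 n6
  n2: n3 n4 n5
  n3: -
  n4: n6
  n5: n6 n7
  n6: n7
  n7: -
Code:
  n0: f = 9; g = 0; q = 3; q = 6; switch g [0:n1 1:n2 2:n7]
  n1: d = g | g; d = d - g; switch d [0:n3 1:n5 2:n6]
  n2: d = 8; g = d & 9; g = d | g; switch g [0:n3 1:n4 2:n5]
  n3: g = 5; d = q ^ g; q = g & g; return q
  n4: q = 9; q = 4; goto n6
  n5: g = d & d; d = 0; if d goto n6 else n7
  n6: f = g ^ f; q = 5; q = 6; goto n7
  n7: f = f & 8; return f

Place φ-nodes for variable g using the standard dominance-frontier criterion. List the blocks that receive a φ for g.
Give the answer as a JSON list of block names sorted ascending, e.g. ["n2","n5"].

Answer: ["n3", "n5", "n6", "n7"]

Analysis:
idom tree: n1←n0 n2←n0 n3←n0 n4←n2 n5←n0 n6←n0 n7←n0
Dom at joins:
  n3: preds {n1,n2}: {n0,n1} ∩ {n0,n2} = {n0}; idom=n0
  n5: preds {n1,n2}: {n0,n1} ∩ {n0,n2} = {n0}; idom=n0
  n6: preds {n1,n4,n5}: {n0,n1} ∩ {n0,n2,n4} ∩ {n0,n5} = {n0}; idom=n0
  n7: preds {n0,n5,n6}: {n0} ∩ {n0,n5} ∩ {n0,n6} = {n0}; idom=n0

DF walk-up:
  join n3 pred n1: n1 stop@n0
  join n3 pred n2: n2 stop@n0
  join n5 pred n1: n1 stop@n0
  join n5 pred n2: n2 stop@n0
  join n6 pred n1: n1 stop@n0
  join n6 pred n4: n4→n2 stop@n0
  join n6 pred n5: n5 stop@n0
  join n7 pred n0: · stop@n0
  join n7 pred n5: n5 stop@n0
  join n7 pred n6: n6 stop@n0
  n0 → ∅
  n1 → {n3,n5,n6}
  n2 → {n3,n5,n6}
  n3 → ∅
  n4 → {n6}
  n5 → {n6,n7}
  n6 → {n7}
  n7 → ∅

φ for g: defs {n0,n2,n3,n5}
  DF⁺ = {n3,n5,n6,n7}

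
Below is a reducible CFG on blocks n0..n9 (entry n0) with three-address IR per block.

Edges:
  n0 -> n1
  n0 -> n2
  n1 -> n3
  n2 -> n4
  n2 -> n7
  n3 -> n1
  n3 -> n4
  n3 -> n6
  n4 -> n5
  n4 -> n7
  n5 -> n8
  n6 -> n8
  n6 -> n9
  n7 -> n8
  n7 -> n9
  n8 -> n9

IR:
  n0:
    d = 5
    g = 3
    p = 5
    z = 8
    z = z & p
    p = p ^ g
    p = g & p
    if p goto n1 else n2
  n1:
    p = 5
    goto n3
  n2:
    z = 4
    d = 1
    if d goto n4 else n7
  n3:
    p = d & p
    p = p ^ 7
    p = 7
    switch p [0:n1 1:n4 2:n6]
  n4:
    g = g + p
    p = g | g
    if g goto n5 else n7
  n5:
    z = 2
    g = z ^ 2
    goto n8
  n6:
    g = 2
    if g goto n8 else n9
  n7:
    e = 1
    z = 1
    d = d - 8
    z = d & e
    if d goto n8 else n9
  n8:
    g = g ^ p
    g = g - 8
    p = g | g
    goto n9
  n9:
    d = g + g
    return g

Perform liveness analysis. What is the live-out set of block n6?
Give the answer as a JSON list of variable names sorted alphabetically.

Answer: ["g", "p"]

Working:
Per-block:
  n0: {d,g,p,z} / ∅
  n1: {p} / ∅
  n2: {d,z} / ∅
  n3: {p} / {d,p}
  n4: {g,p} / {g,p}
  n5: {g,z} / ∅
  n6: {g} / ∅
  n7: {d,e,z} / {d}
  n8: {g,p} / {g,p}
  n9: {d} / {g}

Backward fixpoint:
  n0: in=∅ out={d,g,p}
  n1: in={d,g} out={d,g,p}
  n2: in={g,p} out={d,g,p}
  n3: in={d,g,p} out={d,g,p}
  n4: in={d,g,p} out={d,g,p}
  n5: in={p} out={g,p}
  n6: in={p} out={g,p}
  n7: in={d,g,p} out={g,p}
  n8: in={g,p} out={g}
  n9: in={g} out=∅

live-out(n6) = ["g", "p"]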